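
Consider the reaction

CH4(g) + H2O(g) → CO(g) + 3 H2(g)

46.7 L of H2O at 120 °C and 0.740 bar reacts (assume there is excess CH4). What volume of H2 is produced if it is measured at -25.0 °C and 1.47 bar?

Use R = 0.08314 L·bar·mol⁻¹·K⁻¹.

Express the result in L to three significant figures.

44.5 L

n(H2O) = PV/RT = (0.740 × 46.7) / (0.08314 × 393.15) = 1.057 mol
n(H2) = (3/1) × 1.057 = 3.171 mol
V = nRT/P = 3.171 × 0.08314 × 248.15 / 1.47 = 44.50 L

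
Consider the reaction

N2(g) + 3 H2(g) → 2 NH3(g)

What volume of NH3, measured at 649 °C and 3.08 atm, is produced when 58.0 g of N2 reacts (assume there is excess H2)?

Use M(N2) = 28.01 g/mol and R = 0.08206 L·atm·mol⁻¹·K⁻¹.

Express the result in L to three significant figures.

102 L

n(N2) = 58.00 / 28.01 = 2.071 mol
n(NH3) = (2/1) × 2.071 = 4.142 mol
V = nRT/P = 4.142 × 0.08206 × 922.15 / 3.08 = 101.8 L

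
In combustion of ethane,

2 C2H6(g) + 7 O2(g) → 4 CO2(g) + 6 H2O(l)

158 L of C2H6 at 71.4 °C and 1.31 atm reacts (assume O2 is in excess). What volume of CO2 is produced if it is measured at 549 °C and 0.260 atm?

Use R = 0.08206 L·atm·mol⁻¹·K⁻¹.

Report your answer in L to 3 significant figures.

3800 L

n(C2H6) = PV/RT = (1.31 × 158) / (0.08206 × 344.55) = 7.321 mol
n(CO2) = (4/2) × 7.321 = 14.64 mol
V = nRT/P = 14.64 × 0.08206 × 822.15 / 0.260 = 3799 L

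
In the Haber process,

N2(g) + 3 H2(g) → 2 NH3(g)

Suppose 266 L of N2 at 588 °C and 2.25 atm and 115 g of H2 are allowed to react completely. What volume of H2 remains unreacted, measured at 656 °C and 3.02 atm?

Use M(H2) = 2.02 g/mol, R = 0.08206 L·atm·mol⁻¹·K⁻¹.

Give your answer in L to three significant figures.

796 L

n(N2) = PV/RT = (2.25 × 266) / (0.08206 × 861.15) = 8.469 mol
n(H2) = 115 / 2.02 = 56.93 mol
For 8.469 mol N2, stoichiometry requires (3/1) × 8.469 = 25.41 mol H2; 56.93 mol is available, so N2 is limiting.
n(H2) consumed = (3/1) × 8.469 = 25.41 mol; remaining = 56.93 − 25.41 = 31.52 mol
V(H2) = nRT/P = 31.52 × 0.08206 × 929.15 / 3.02 = 795.8 L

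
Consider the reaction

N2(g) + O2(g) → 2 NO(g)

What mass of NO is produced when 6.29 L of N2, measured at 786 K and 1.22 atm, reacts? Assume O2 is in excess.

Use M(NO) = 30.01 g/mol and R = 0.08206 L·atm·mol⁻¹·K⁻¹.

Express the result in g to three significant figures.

n(N2) = PV/RT = (1.22 × 6.29) / (0.08206 × 786) = 0.1190 mol
n(NO) = (2/1) × 0.1190 = 0.2380 mol
m(NO) = 0.2380 × 30.01 = 7.142 g

7.14 g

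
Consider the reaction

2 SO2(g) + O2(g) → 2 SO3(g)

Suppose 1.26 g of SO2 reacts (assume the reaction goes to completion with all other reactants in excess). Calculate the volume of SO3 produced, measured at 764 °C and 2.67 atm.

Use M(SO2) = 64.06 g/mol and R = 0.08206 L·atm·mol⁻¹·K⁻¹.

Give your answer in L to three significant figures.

0.627 L

n(SO2) = 1.260 / 64.06 = 0.01967 mol
n(SO3) = (2/2) × 0.01967 = 0.01967 mol
V = nRT/P = 0.01967 × 0.08206 × 1037.15 / 2.67 = 0.6270 L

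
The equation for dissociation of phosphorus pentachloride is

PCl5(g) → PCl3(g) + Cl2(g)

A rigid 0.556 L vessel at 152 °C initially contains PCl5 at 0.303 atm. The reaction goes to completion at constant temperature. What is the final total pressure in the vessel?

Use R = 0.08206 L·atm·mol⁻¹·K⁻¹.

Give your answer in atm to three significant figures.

Since T and V are fixed, P_final/P_initial = n_final/n_initial = 2/1.
P_final = (2/1) × 0.303 = 0.6060 atm

0.606 atm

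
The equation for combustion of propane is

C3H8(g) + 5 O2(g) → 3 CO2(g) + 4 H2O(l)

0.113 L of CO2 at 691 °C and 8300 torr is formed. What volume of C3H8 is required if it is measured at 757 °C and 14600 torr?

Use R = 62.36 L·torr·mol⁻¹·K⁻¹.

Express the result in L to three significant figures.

n(CO2) = PV/RT = (8300 × 0.113) / (62.36 × 964.15) = 0.01560 mol
n(C3H8) = (1/3) × 0.01560 = 0.005200 mol
V = nRT/P = 0.005200 × 62.36 × 1030.15 / 14600 = 0.02288 L

0.0229 L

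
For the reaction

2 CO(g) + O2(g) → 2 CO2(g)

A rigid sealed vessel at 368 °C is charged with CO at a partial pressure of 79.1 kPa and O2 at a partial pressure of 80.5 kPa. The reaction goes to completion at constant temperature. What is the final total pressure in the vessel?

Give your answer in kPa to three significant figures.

120 kPa

With V and T fixed, P_i ∝ n_i, so the mole ratios apply directly to partial pressures at 368 °C.
P(O2) required for 79.1 kPa of CO = (1/2) × 79.1 = 39.55 kPa; available 80.5 kPa, so CO is limiting.
P(O2) remaining = 80.5 − (1/2) × 79.1 = 40.95 kPa
P(gaseous products) = (2)/2 × 79.1 = 79.10 kPa
P_total at 368 °C = 40.95 + 79.10 = 120.0 kPa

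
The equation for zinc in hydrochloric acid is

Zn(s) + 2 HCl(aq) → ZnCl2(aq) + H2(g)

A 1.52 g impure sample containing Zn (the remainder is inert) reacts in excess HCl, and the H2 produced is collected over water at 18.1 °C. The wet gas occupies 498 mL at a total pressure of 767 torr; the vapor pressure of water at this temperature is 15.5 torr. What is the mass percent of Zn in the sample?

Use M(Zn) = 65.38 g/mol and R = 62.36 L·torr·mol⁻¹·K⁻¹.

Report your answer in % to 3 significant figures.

88.6 %

P(H2) = 767 − 15.5 = 751.5 torr
n(H2) = PV/RT = (751.5 × 0.4980) / (62.36 × 291.25) = 0.02061 mol
n(Zn) = (1/1) × 0.02061 = 0.02061 mol
m(Zn) = 0.02061 × 65.38 = 1.347 g
%Zn = 1.347 / 1.52 × 100 = 88.62%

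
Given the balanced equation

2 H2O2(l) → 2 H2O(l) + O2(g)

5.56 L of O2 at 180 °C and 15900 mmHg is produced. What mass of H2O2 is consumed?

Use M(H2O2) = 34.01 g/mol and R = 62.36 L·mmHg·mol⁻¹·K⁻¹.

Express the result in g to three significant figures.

213 g

n(O2) = PV/RT = (15900 × 5.56) / (62.36 × 453.15) = 3.128 mol
n(H2O2) = (2/1) × 3.128 = 6.256 mol
m(H2O2) = 6.256 × 34.01 = 212.8 g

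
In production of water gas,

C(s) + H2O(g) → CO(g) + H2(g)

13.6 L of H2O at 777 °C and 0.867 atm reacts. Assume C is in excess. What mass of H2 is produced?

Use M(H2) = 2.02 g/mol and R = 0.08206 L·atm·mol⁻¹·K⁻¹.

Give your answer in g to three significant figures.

0.276 g

n(H2O) = PV/RT = (0.867 × 13.6) / (0.08206 × 1050.15) = 0.1368 mol
n(H2) = (1/1) × 0.1368 = 0.1368 mol
m(H2) = 0.1368 × 2.02 = 0.2763 g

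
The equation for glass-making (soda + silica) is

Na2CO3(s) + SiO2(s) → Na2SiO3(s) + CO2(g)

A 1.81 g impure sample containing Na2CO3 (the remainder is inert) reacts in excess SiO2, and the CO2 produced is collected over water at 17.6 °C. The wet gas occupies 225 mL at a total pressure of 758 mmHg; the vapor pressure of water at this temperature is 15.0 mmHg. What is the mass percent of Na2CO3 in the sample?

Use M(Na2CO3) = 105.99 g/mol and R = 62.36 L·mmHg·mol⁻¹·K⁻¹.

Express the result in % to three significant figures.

54.0 %

P(CO2) = 758 − 15.0 = 743.0 mmHg
n(CO2) = PV/RT = (743.0 × 0.2250) / (62.36 × 290.75) = 0.009220 mol
n(Na2CO3) = (1/1) × 0.009220 = 0.009220 mol
m(Na2CO3) = 0.009220 × 105.99 = 0.9772 g
%Na2CO3 = 0.9772 / 1.81 × 100 = 53.99%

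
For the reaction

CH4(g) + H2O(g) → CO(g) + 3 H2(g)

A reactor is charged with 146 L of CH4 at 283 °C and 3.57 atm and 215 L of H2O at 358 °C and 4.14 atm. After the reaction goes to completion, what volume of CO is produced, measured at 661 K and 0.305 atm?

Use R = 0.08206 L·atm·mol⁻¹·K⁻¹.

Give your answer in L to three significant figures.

n(CH4) = PV/RT = (3.57 × 146) / (0.08206 × 556.15) = 11.42 mol
n(H2O) = PV/RT = (4.14 × 215) / (0.08206 × 631.15) = 17.19 mol
For 11.42 mol CH4, stoichiometry requires (1/1) × 11.42 = 11.42 mol H2O; 17.19 mol is available, so CH4 is limiting.
n(CO) = (1/1) × 11.42 = 11.42 mol
V(CO) = nRT/P = 11.42 × 0.08206 × 661 / 0.305 = 2031 L

2030 L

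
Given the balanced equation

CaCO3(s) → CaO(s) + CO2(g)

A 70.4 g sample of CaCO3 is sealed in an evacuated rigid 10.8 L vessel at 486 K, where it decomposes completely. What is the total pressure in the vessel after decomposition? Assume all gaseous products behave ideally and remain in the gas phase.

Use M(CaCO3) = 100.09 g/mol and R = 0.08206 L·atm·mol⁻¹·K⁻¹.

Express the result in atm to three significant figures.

2.60 atm

n(CaCO3) = 70.4 / 100.09 = 0.7034 mol
n(gas produced) = (1/1) × 0.7034 = 0.7034 mol
P = nRT/V = 0.7034 × 0.08206 × 486 / 10.8 = 2.597 atm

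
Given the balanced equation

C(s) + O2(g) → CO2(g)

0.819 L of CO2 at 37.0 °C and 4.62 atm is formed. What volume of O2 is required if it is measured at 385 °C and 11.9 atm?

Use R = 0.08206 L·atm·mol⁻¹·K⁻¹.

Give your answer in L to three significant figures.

0.675 L

n(CO2) = PV/RT = (4.62 × 0.819) / (0.08206 × 310.15) = 0.1487 mol
n(O2) = (1/1) × 0.1487 = 0.1487 mol
V = nRT/P = 0.1487 × 0.08206 × 658.15 / 11.9 = 0.6749 L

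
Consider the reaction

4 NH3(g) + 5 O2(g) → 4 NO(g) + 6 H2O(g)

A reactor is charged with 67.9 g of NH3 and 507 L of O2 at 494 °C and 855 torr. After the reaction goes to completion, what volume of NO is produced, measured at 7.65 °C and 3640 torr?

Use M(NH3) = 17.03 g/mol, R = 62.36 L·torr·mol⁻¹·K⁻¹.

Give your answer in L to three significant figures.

19.2 L

n(NH3) = 67.9 / 17.03 = 3.987 mol
n(O2) = PV/RT = (855 × 507) / (62.36 × 767.15) = 9.061 mol
For 3.987 mol NH3, stoichiometry requires (5/4) × 3.987 = 4.984 mol O2; 9.061 mol is available, so NH3 is limiting.
n(NO) = (4/4) × 3.987 = 3.987 mol
V(NO) = nRT/P = 3.987 × 62.36 × 280.8 / 3640 = 19.18 L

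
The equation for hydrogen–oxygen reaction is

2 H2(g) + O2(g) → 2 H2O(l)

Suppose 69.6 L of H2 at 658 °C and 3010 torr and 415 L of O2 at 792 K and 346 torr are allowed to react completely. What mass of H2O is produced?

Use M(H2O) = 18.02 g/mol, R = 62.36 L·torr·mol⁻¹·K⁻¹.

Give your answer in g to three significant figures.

n(H2) = PV/RT = (3010 × 69.6) / (62.36 × 931.15) = 3.608 mol
n(O2) = PV/RT = (346 × 415) / (62.36 × 792) = 2.907 mol
For 3.608 mol H2, stoichiometry requires (1/2) × 3.608 = 1.804 mol O2; 2.907 mol is available, so H2 is limiting.
n(H2O) = (2/2) × 3.608 = 3.608 mol
m(H2O) = 3.608 × 18.02 = 65.02 g

65.0 g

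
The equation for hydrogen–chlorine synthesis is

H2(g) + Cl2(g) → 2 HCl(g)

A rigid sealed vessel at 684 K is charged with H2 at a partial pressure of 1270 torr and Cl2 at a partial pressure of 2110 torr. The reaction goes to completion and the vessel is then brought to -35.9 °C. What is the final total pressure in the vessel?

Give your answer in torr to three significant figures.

1170 torr

Because the vessel is rigid and T is held at 684 K, work the stoichiometry in partial pressures (P_i = n_iRT/V).
P(Cl2) required for 1270 torr of H2 = (1/1) × 1270 = 1270 torr; available 2110 torr, so H2 is limiting.
P(Cl2) remaining = 2110 − (1/1) × 1270 = 840.0 torr
P(gaseous products) = (2)/1 × 1270 = 2540 torr
P_total at 684 K = 840.0 + 2540 = 3380 torr
Scaling to -35.9 °C: P = 3380 × 237.25/684 = 1172 torr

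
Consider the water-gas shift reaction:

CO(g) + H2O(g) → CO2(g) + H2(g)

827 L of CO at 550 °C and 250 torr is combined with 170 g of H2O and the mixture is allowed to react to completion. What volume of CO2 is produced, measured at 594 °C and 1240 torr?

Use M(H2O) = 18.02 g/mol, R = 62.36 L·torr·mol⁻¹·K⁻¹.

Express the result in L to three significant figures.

176 L

n(CO) = PV/RT = (250 × 827) / (62.36 × 823.15) = 4.028 mol
n(H2O) = 170 / 18.02 = 9.434 mol
For 4.028 mol CO, stoichiometry requires (1/1) × 4.028 = 4.028 mol H2O; 9.434 mol is available, so CO is limiting.
n(CO2) = (1/1) × 4.028 = 4.028 mol
V(CO2) = nRT/P = 4.028 × 62.36 × 867.15 / 1240 = 175.7 L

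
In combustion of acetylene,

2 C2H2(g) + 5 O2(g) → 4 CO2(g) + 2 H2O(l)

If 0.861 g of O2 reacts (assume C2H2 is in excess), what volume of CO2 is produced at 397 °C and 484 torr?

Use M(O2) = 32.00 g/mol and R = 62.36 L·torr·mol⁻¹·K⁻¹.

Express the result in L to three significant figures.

n(O2) = 0.8610 / 32.00 = 0.02691 mol
n(CO2) = (4/5) × 0.02691 = 0.02153 mol
V = nRT/P = 0.02153 × 62.36 × 670.15 / 484 = 1.859 L

1.86 L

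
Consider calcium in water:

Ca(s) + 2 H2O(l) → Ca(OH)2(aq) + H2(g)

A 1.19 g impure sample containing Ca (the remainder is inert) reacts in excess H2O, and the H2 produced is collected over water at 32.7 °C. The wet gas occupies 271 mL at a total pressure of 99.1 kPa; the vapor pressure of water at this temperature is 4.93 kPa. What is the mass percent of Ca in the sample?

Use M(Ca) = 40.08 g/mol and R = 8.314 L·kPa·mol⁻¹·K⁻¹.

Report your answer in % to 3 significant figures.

P(H2) = 99.1 − 4.93 = 94.17 kPa
n(H2) = PV/RT = (94.17 × 0.2710) / (8.314 × 305.85) = 0.01004 mol
n(Ca) = (1/1) × 0.01004 = 0.01004 mol
m(Ca) = 0.01004 × 40.08 = 0.4024 g
%Ca = 0.4024 / 1.19 × 100 = 33.82%

33.8 %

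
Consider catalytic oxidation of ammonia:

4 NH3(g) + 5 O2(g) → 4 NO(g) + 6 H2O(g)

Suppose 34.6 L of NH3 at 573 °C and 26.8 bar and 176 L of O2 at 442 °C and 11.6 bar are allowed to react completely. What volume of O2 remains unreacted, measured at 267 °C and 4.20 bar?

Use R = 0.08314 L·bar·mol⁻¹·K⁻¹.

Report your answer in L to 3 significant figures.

191 L

n(NH3) = PV/RT = (26.8 × 34.6) / (0.08314 × 846.15) = 13.18 mol
n(O2) = PV/RT = (11.6 × 176) / (0.08314 × 715.15) = 34.34 mol
For 13.18 mol NH3, stoichiometry requires (5/4) × 13.18 = 16.48 mol O2; 34.34 mol is available, so NH3 is limiting.
n(O2) consumed = (5/4) × 13.18 = 16.48 mol; remaining = 34.34 − 16.48 = 17.86 mol
V(O2) = nRT/P = 17.86 × 0.08314 × 540.15 / 4.20 = 191.0 L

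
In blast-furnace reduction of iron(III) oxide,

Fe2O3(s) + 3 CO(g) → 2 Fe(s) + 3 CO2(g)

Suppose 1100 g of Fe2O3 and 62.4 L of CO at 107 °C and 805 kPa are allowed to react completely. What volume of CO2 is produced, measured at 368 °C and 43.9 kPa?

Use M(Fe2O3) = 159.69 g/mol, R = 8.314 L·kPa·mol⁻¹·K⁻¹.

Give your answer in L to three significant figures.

n(Fe2O3) = 1100 / 159.69 = 6.888 mol
n(CO) = PV/RT = (805 × 62.4) / (8.314 × 380.15) = 15.89 mol
For 6.888 mol Fe2O3, stoichiometry requires (3/1) × 6.888 = 20.66 mol CO; 15.89 mol is available, so CO is limiting.
n(CO2) = (3/3) × 15.89 = 15.89 mol
V(CO2) = nRT/P = 15.89 × 8.314 × 641.15 / 43.9 = 1929 L

1930 L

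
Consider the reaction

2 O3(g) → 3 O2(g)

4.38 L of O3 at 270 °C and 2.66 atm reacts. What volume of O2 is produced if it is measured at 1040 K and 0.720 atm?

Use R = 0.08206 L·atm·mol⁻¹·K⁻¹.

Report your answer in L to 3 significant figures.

n(O3) = PV/RT = (2.66 × 4.38) / (0.08206 × 543.15) = 0.2614 mol
n(O2) = (3/2) × 0.2614 = 0.3921 mol
V = nRT/P = 0.3921 × 0.08206 × 1040 / 0.720 = 46.48 L

46.5 L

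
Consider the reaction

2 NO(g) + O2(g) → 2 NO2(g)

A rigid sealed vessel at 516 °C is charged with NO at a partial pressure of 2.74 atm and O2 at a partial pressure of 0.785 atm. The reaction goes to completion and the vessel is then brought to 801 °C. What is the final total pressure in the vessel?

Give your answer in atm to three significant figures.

At constant V, partial pressures at 516 °C are proportional to moles, so apply stoichiometry directly to pressures.
P(O2) required for 2.74 atm of NO = (1/2) × 2.74 = 1.370 atm; available 0.785 atm, so O2 is limiting.
P(NO) remaining = 2.74 − (2/1) × 0.785 = 1.170 atm
P(gaseous products) = (2)/1 × 0.785 = 1.570 atm
P_total at 516 °C = 1.170 + 1.570 = 2.740 atm
Scaling to 801 °C: P = 2.740 × 1074.15/789.15 = 3.730 atm

3.73 atm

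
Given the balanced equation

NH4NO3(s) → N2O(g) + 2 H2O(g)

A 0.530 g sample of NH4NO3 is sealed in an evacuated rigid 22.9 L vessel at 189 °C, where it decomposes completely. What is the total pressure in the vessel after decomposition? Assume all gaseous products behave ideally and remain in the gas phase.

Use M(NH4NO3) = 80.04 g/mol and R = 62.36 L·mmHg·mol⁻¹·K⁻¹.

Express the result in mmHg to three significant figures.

25.0 mmHg

n(NH4NO3) = 0.530 / 80.04 = 0.006622 mol
n(gas produced) = (3/1) × 0.006622 = 0.01987 mol
P = nRT/V = 0.01987 × 62.36 × 462.15 / 22.9 = 25.01 mmHg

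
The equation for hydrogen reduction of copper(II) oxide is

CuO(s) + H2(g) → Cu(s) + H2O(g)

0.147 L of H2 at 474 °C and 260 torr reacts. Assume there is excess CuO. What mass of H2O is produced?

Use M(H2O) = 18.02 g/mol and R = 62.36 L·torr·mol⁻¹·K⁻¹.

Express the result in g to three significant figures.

n(H2) = PV/RT = (260 × 0.147) / (62.36 × 747.15) = 0.0008203 mol
n(H2O) = (1/1) × 0.0008203 = 0.0008203 mol
m(H2O) = 0.0008203 × 18.02 = 0.01478 g

0.0148 g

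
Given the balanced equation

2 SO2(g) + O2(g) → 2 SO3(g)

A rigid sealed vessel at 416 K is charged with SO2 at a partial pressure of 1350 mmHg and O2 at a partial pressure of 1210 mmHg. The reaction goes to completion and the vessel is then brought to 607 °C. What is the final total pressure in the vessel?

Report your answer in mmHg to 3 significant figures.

3990 mmHg

With V and T fixed, P_i ∝ n_i, so the mole ratios apply directly to partial pressures at 416 K.
P(O2) required for 1350 mmHg of SO2 = (1/2) × 1350 = 675.0 mmHg; available 1210 mmHg, so SO2 is limiting.
P(O2) remaining = 1210 − (1/2) × 1350 = 535.0 mmHg
P(gaseous products) = (2)/2 × 1350 = 1350 mmHg
P_total at 416 K = 535.0 + 1350 = 1885 mmHg
Scaling to 607 °C: P = 1885 × 880.15/416 = 3988 mmHg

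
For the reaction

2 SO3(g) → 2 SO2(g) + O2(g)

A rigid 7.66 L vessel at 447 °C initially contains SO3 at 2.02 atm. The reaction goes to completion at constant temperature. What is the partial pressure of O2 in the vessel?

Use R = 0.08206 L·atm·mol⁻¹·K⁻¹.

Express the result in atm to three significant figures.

1.01 atm

n(SO3)₀ = PV/RT = (2.02 × 7.66) / (0.08206 × 720.15) = 0.2618 mol
n(O2) = (1/2) × 0.2618 = 0.1309 mol
P(O2) = nRT/V = 0.1309 × 0.08206 × 720.15 / 7.66 = 1.010 atm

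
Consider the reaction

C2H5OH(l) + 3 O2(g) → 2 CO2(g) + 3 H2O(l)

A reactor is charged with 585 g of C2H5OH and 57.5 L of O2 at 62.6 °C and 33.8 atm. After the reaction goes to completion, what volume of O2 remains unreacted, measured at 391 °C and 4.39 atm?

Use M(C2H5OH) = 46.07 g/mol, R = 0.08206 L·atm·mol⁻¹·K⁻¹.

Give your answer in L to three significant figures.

n(C2H5OH) = 585 / 46.07 = 12.70 mol
n(O2) = PV/RT = (33.8 × 57.5) / (0.08206 × 335.75) = 70.54 mol
For 12.70 mol C2H5OH, stoichiometry requires (3/1) × 12.70 = 38.10 mol O2; 70.54 mol is available, so C2H5OH is limiting.
n(O2) consumed = (3/1) × 12.70 = 38.10 mol; remaining = 70.54 − 38.10 = 32.44 mol
V(O2) = nRT/P = 32.44 × 0.08206 × 664.15 / 4.39 = 402.7 L

403 L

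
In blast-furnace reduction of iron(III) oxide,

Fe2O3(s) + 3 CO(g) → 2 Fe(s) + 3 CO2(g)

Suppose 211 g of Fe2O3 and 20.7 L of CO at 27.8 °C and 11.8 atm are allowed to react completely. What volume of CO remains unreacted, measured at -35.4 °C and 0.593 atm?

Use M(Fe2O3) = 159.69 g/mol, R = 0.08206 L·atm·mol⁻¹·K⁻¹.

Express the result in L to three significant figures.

195 L

n(Fe2O3) = 211 / 159.69 = 1.321 mol
n(CO) = PV/RT = (11.8 × 20.7) / (0.08206 × 300.95) = 9.891 mol
For 1.321 mol Fe2O3, stoichiometry requires (3/1) × 1.321 = 3.963 mol CO; 9.891 mol is available, so Fe2O3 is limiting.
n(CO) consumed = (3/1) × 1.321 = 3.963 mol; remaining = 9.891 − 3.963 = 5.928 mol
V(CO) = nRT/P = 5.928 × 0.08206 × 237.75 / 0.593 = 195.0 L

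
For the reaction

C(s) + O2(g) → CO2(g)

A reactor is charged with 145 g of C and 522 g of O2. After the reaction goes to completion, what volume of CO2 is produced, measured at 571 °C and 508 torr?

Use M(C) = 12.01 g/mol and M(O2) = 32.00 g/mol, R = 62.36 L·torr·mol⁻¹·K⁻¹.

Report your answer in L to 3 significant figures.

n(C) = 145 / 12.01 = 12.07 mol
n(O2) = 522 / 32.00 = 16.31 mol
For 12.07 mol C, stoichiometry requires (1/1) × 12.07 = 12.07 mol O2; 16.31 mol is available, so C is limiting.
n(CO2) = (1/1) × 12.07 = 12.07 mol
V(CO2) = nRT/P = 12.07 × 62.36 × 844.15 / 508 = 1251 L

1250 L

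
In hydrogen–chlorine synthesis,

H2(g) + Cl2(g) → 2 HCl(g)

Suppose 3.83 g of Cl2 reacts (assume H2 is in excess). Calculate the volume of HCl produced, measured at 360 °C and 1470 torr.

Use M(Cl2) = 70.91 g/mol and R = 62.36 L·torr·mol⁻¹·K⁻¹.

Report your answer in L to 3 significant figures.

n(Cl2) = 3.830 / 70.91 = 0.05401 mol
n(HCl) = (2/1) × 0.05401 = 0.1080 mol
V = nRT/P = 0.1080 × 62.36 × 633.15 / 1470 = 2.901 L

2.90 L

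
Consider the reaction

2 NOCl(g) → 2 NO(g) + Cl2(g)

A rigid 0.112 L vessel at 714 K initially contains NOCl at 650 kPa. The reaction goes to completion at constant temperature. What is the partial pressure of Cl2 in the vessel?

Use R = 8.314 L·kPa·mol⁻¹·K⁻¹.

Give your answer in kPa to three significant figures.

325 kPa

n(NOCl)₀ = PV/RT = (650 × 0.112) / (8.314 × 714) = 0.01226 mol
n(Cl2) = (1/2) × 0.01226 = 0.006130 mol
P(Cl2) = nRT/V = 0.006130 × 8.314 × 714 / 0.112 = 324.9 kPa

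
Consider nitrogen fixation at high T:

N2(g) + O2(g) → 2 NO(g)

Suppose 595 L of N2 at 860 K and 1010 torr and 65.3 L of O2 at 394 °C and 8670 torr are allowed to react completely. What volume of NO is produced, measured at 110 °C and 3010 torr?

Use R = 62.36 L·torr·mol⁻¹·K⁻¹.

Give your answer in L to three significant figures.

178 L

n(N2) = PV/RT = (1010 × 595) / (62.36 × 860) = 11.21 mol
n(O2) = PV/RT = (8670 × 65.3) / (62.36 × 667.15) = 13.61 mol
For 11.21 mol N2, stoichiometry requires (1/1) × 11.21 = 11.21 mol O2; 13.61 mol is available, so N2 is limiting.
n(NO) = (2/1) × 11.21 = 22.42 mol
V(NO) = nRT/P = 22.42 × 62.36 × 383.15 / 3010 = 178.0 L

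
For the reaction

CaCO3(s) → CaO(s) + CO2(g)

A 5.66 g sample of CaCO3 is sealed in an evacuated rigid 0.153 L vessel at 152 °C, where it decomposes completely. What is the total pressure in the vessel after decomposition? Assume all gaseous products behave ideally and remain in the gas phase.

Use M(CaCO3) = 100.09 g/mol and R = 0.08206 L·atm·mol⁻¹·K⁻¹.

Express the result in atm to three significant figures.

n(CaCO3) = 5.66 / 100.09 = 0.05655 mol
n(gas produced) = (1/1) × 0.05655 = 0.05655 mol
P = nRT/V = 0.05655 × 0.08206 × 425.15 / 0.153 = 12.89 atm

12.9 atm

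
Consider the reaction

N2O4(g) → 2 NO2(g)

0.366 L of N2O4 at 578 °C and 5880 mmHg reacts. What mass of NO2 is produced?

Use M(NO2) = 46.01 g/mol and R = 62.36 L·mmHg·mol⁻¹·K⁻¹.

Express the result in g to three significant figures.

n(N2O4) = PV/RT = (5880 × 0.366) / (62.36 × 851.15) = 0.04055 mol
n(NO2) = (2/1) × 0.04055 = 0.08110 mol
m(NO2) = 0.08110 × 46.01 = 3.731 g

3.73 g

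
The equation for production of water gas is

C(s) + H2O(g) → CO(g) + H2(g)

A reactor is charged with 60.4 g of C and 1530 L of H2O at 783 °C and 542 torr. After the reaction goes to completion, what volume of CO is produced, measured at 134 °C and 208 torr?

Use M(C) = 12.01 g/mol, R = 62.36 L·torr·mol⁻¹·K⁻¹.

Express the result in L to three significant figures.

n(C) = 60.4 / 12.01 = 5.029 mol
n(H2O) = PV/RT = (542 × 1530) / (62.36 × 1056.15) = 12.59 mol
For 5.029 mol C, stoichiometry requires (1/1) × 5.029 = 5.029 mol H2O; 12.59 mol is available, so C is limiting.
n(CO) = (1/1) × 5.029 = 5.029 mol
V(CO) = nRT/P = 5.029 × 62.36 × 407.15 / 208 = 613.9 L

614 L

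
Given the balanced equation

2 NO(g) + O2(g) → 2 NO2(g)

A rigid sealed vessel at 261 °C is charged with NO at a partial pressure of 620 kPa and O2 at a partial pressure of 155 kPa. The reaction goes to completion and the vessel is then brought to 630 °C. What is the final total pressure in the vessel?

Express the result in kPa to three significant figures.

With V and T fixed, P_i ∝ n_i, so the mole ratios apply directly to partial pressures at 261 °C.
P(O2) required for 620 kPa of NO = (1/2) × 620 = 310.0 kPa; available 155 kPa, so O2 is limiting.
P(NO) remaining = 620 − (2/1) × 155 = 310.0 kPa
P(gaseous products) = (2)/1 × 155 = 310.0 kPa
P_total at 261 °C = 310.0 + 310.0 = 620.0 kPa
Scaling to 630 °C: P = 620.0 × 903.15/534.15 = 1048 kPa

1050 kPa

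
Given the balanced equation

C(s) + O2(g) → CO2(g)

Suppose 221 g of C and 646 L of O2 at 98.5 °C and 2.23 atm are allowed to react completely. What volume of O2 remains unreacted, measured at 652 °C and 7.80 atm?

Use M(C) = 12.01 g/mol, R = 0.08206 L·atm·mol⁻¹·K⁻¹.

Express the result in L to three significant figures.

n(C) = 221 / 12.01 = 18.40 mol
n(O2) = PV/RT = (2.23 × 646) / (0.08206 × 371.65) = 47.24 mol
For 18.40 mol C, stoichiometry requires (1/1) × 18.40 = 18.40 mol O2; 47.24 mol is available, so C is limiting.
n(O2) consumed = (1/1) × 18.40 = 18.40 mol; remaining = 47.24 − 18.40 = 28.84 mol
V(O2) = nRT/P = 28.84 × 0.08206 × 925.15 / 7.80 = 280.7 L

281 L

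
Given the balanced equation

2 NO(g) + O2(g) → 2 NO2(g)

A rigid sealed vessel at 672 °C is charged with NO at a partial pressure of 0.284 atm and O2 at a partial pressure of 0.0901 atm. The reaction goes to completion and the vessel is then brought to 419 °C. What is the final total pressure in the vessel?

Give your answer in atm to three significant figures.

0.208 atm

At constant V, partial pressures at 672 °C are proportional to moles, so apply stoichiometry directly to pressures.
P(O2) required for 0.284 atm of NO = (1/2) × 0.284 = 0.1420 atm; available 0.0901 atm, so O2 is limiting.
P(NO) remaining = 0.284 − (2/1) × 0.0901 = 0.1038 atm
P(gaseous products) = (2)/1 × 0.0901 = 0.1802 atm
P_total at 672 °C = 0.1038 + 0.1802 = 0.2840 atm
Scaling to 419 °C: P = 0.2840 × 692.15/945.15 = 0.2080 atm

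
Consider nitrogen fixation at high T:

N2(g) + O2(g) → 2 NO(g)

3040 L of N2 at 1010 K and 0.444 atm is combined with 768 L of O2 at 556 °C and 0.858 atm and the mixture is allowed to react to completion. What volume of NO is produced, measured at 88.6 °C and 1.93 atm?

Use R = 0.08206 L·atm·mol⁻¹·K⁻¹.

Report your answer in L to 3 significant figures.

n(N2) = PV/RT = (0.444 × 3040) / (0.08206 × 1010) = 16.29 mol
n(O2) = PV/RT = (0.858 × 768) / (0.08206 × 829.15) = 9.685 mol
For 16.29 mol N2, stoichiometry requires (1/1) × 16.29 = 16.29 mol O2; 9.685 mol is available, so O2 is limiting.
n(NO) = (2/1) × 9.685 = 19.37 mol
V(NO) = nRT/P = 19.37 × 0.08206 × 361.75 / 1.93 = 297.9 L

298 L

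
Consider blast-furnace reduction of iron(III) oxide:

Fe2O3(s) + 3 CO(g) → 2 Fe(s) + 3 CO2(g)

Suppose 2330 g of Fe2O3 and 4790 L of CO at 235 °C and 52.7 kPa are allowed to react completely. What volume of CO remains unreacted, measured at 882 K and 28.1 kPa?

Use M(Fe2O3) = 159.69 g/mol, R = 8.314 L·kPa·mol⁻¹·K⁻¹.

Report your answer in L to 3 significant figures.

4170 L

n(Fe2O3) = 2330 / 159.69 = 14.59 mol
n(CO) = PV/RT = (52.7 × 4790) / (8.314 × 508.15) = 59.75 mol
For 14.59 mol Fe2O3, stoichiometry requires (3/1) × 14.59 = 43.77 mol CO; 59.75 mol is available, so Fe2O3 is limiting.
n(CO) consumed = (3/1) × 14.59 = 43.77 mol; remaining = 59.75 − 43.77 = 15.98 mol
V(CO) = nRT/P = 15.98 × 8.314 × 882 / 28.1 = 4170 L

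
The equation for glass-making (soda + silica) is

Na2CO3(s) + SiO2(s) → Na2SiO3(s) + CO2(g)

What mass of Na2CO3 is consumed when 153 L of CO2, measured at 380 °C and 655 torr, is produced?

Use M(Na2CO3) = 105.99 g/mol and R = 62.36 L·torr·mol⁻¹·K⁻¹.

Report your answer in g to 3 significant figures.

261 g

n(CO2) = PV/RT = (655 × 153) / (62.36 × 653.15) = 2.460 mol
n(Na2CO3) = (1/1) × 2.460 = 2.460 mol
m(Na2CO3) = 2.460 × 105.99 = 260.7 g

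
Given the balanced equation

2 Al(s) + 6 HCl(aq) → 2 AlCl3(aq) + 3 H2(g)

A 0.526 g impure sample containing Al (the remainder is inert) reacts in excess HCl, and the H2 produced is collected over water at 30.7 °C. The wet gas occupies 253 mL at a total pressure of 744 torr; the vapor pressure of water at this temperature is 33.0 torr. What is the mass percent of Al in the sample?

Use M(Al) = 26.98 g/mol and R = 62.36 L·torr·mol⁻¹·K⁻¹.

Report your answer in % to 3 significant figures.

32.5 %

P(H2) = 744 − 33.0 = 711.0 torr
n(H2) = PV/RT = (711.0 × 0.2530) / (62.36 × 303.85) = 0.009493 mol
n(Al) = (2/3) × 0.009493 = 0.006329 mol
m(Al) = 0.006329 × 26.98 = 0.1708 g
%Al = 0.1708 / 0.526 × 100 = 32.47%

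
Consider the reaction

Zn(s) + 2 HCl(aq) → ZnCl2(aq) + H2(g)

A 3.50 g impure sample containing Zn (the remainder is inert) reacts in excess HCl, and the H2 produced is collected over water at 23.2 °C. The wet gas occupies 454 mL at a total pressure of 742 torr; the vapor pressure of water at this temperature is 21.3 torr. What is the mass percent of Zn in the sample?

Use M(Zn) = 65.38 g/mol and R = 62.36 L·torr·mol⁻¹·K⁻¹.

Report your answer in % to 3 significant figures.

P(H2) = 742 − 21.3 = 720.7 torr
n(H2) = PV/RT = (720.7 × 0.4540) / (62.36 × 296.35) = 0.01771 mol
n(Zn) = (1/1) × 0.01771 = 0.01771 mol
m(Zn) = 0.01771 × 65.38 = 1.158 g
%Zn = 1.158 / 3.50 × 100 = 33.09%

33.1 %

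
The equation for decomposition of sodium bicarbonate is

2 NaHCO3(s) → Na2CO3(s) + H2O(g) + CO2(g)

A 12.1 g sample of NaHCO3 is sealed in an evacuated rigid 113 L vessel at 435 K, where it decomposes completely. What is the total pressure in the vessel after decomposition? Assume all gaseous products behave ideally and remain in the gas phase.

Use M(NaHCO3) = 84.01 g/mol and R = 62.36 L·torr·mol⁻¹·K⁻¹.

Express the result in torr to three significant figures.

34.6 torr

n(NaHCO3) = 12.1 / 84.01 = 0.1440 mol
n(gas produced) = (2/2) × 0.1440 = 0.1440 mol
P = nRT/V = 0.1440 × 62.36 × 435 / 113 = 34.57 torr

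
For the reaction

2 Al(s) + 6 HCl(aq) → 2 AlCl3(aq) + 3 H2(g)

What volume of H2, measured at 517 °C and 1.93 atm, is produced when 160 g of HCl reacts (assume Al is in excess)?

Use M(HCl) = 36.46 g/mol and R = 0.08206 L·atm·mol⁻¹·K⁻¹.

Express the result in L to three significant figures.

73.7 L

n(HCl) = 160.0 / 36.46 = 4.388 mol
n(H2) = (3/6) × 4.388 = 2.194 mol
V = nRT/P = 2.194 × 0.08206 × 790.15 / 1.93 = 73.71 L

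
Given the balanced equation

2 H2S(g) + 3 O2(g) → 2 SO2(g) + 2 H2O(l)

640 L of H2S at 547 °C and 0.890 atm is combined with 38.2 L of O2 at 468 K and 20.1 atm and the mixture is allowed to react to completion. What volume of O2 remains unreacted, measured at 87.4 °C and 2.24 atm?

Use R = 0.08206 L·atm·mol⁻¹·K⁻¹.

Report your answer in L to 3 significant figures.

n(H2S) = PV/RT = (0.890 × 640) / (0.08206 × 820.15) = 8.463 mol
n(O2) = PV/RT = (20.1 × 38.2) / (0.08206 × 468) = 19.99 mol
For 8.463 mol H2S, stoichiometry requires (3/2) × 8.463 = 12.69 mol O2; 19.99 mol is available, so H2S is limiting.
n(O2) consumed = (3/2) × 8.463 = 12.69 mol; remaining = 19.99 − 12.69 = 7.300 mol
V(O2) = nRT/P = 7.300 × 0.08206 × 360.55 / 2.24 = 96.42 L

96.4 L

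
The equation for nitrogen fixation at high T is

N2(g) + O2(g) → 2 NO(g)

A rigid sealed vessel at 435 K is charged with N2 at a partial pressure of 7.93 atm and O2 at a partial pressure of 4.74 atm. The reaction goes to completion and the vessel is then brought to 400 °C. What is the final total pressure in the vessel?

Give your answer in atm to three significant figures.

Because the vessel is rigid and T is held at 435 K, work the stoichiometry in partial pressures (P_i = n_iRT/V).
P(O2) required for 7.93 atm of N2 = (1/1) × 7.93 = 7.930 atm; available 4.74 atm, so O2 is limiting.
P(N2) remaining = 7.93 − (1/1) × 4.74 = 3.190 atm
P(gaseous products) = (2)/1 × 4.74 = 9.480 atm
P_total at 435 K = 3.190 + 9.480 = 12.67 atm
Scaling to 400 °C: P = 12.67 × 673.15/435 = 19.61 atm

19.6 atm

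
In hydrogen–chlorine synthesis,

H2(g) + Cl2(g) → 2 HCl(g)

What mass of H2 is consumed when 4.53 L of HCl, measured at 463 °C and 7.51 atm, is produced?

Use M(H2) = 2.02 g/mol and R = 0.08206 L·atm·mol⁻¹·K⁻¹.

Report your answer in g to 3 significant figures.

n(HCl) = PV/RT = (7.51 × 4.53) / (0.08206 × 736.15) = 0.5632 mol
n(H2) = (1/2) × 0.5632 = 0.2816 mol
m(H2) = 0.2816 × 2.02 = 0.5688 g

0.569 g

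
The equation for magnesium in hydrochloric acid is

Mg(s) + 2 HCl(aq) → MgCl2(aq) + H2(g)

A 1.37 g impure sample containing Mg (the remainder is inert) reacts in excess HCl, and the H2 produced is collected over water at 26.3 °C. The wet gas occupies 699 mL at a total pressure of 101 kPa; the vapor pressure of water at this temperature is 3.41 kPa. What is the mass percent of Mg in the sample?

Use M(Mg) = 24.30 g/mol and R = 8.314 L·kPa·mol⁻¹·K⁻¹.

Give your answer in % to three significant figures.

P(H2) = 101 − 3.41 = 97.59 kPa
n(H2) = PV/RT = (97.59 × 0.6990) / (8.314 × 299.45) = 0.02740 mol
n(Mg) = (1/1) × 0.02740 = 0.02740 mol
m(Mg) = 0.02740 × 24.30 = 0.6658 g
%Mg = 0.6658 / 1.37 × 100 = 48.60%

48.6 %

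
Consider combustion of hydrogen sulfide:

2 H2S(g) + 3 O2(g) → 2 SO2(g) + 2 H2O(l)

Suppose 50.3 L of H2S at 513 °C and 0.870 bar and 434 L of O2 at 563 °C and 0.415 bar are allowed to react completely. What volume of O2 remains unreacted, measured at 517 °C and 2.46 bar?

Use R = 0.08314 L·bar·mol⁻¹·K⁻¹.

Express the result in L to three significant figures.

n(H2S) = PV/RT = (0.870 × 50.3) / (0.08314 × 786.15) = 0.6695 mol
n(O2) = PV/RT = (0.415 × 434) / (0.08314 × 836.15) = 2.591 mol
For 0.6695 mol H2S, stoichiometry requires (3/2) × 0.6695 = 1.004 mol O2; 2.591 mol is available, so H2S is limiting.
n(O2) consumed = (3/2) × 0.6695 = 1.004 mol; remaining = 2.591 − 1.004 = 1.587 mol
V(O2) = nRT/P = 1.587 × 0.08314 × 790.15 / 2.46 = 42.38 L

42.4 L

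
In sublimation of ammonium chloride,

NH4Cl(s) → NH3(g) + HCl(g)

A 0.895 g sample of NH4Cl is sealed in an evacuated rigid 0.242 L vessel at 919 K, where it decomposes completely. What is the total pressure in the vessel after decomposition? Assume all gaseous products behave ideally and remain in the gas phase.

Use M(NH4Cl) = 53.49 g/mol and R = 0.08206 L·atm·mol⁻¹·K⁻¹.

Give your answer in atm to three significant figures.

10.4 atm

n(NH4Cl) = 0.895 / 53.49 = 0.01673 mol
n(gas produced) = (2/1) × 0.01673 = 0.03346 mol
P = nRT/V = 0.03346 × 0.08206 × 919 / 0.242 = 10.43 atm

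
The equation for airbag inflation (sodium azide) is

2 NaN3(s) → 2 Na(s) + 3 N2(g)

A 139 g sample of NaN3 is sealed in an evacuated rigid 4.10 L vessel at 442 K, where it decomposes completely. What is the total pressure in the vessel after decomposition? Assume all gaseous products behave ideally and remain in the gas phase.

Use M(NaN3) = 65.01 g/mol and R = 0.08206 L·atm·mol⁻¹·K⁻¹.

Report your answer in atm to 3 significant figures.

28.4 atm

n(NaN3) = 139 / 65.01 = 2.138 mol
n(gas produced) = (3/2) × 2.138 = 3.207 mol
P = nRT/V = 3.207 × 0.08206 × 442 / 4.10 = 28.37 atm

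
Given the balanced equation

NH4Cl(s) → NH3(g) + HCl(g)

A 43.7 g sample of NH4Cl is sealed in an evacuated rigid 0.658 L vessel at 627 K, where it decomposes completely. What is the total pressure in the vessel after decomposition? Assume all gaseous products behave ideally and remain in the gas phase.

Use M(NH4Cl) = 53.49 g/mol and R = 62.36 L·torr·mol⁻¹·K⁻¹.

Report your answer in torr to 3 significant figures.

97100 torr

n(NH4Cl) = 43.7 / 53.49 = 0.8170 mol
n(gas produced) = (2/1) × 0.8170 = 1.634 mol
P = nRT/V = 1.634 × 62.36 × 627 / 0.658 = 97100 torr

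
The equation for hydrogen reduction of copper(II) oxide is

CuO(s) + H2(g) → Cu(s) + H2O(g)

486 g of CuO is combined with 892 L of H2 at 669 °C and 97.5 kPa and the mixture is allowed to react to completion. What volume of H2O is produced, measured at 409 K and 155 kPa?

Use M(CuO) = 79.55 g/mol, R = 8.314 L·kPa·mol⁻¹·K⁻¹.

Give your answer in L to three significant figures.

n(CuO) = 486 / 79.55 = 6.109 mol
n(H2) = PV/RT = (97.5 × 892) / (8.314 × 942.15) = 11.10 mol
For 6.109 mol CuO, stoichiometry requires (1/1) × 6.109 = 6.109 mol H2; 11.10 mol is available, so CuO is limiting.
n(H2O) = (1/1) × 6.109 = 6.109 mol
V(H2O) = nRT/P = 6.109 × 8.314 × 409 / 155 = 134.0 L

134 L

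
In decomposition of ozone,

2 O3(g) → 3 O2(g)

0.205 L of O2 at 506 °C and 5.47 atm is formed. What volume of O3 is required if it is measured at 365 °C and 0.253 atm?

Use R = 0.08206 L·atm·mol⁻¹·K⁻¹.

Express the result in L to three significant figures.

2.42 L

n(O2) = PV/RT = (5.47 × 0.205) / (0.08206 × 779.15) = 0.01754 mol
n(O3) = (2/3) × 0.01754 = 0.01169 mol
V = nRT/P = 0.01169 × 0.08206 × 638.15 / 0.253 = 2.420 L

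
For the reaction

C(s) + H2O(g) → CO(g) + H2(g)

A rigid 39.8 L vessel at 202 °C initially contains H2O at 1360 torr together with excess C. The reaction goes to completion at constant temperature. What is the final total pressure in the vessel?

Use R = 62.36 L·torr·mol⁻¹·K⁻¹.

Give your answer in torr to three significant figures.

At constant T and V, P ∝ n(gas): 1 mol gas → 2 mol gas.
P_final = (2/1) × 1360 = 2720 torr

2720 torr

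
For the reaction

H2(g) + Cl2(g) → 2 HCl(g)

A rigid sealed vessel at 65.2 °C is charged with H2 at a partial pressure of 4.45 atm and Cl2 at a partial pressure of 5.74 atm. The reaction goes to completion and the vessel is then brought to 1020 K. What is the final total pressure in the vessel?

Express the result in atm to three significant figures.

30.7 atm

At constant V, partial pressures at 65.2 °C are proportional to moles, so apply stoichiometry directly to pressures.
P(Cl2) required for 4.45 atm of H2 = (1/1) × 4.45 = 4.450 atm; available 5.74 atm, so H2 is limiting.
P(Cl2) remaining = 5.74 − (1/1) × 4.45 = 1.290 atm
P(gaseous products) = (2)/1 × 4.45 = 8.900 atm
P_total at 65.2 °C = 1.290 + 8.900 = 10.19 atm
Scaling to 1020 K: P = 10.19 × 1020/338.35 = 30.72 atm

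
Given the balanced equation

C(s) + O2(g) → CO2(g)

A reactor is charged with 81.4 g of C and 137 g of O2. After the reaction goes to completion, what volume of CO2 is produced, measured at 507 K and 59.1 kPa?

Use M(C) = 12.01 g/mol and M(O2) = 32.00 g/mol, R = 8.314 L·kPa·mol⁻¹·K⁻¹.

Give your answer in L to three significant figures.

305 L

n(C) = 81.4 / 12.01 = 6.778 mol
n(O2) = 137 / 32.00 = 4.281 mol
For 6.778 mol C, stoichiometry requires (1/1) × 6.778 = 6.778 mol O2; 4.281 mol is available, so O2 is limiting.
n(CO2) = (1/1) × 4.281 = 4.281 mol
V(CO2) = nRT/P = 4.281 × 8.314 × 507 / 59.1 = 305.3 L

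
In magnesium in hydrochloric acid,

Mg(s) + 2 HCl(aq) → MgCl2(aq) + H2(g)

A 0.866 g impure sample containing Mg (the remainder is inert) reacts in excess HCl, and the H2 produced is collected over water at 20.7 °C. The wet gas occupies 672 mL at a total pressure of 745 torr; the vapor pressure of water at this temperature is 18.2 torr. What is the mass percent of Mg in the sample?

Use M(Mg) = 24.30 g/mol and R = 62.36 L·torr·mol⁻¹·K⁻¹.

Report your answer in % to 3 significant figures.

P(H2) = 745 − 18.2 = 726.8 torr
n(H2) = PV/RT = (726.8 × 0.6720) / (62.36 × 293.85) = 0.02665 mol
n(Mg) = (1/1) × 0.02665 = 0.02665 mol
m(Mg) = 0.02665 × 24.30 = 0.6476 g
%Mg = 0.6476 / 0.866 × 100 = 74.78%

74.8 %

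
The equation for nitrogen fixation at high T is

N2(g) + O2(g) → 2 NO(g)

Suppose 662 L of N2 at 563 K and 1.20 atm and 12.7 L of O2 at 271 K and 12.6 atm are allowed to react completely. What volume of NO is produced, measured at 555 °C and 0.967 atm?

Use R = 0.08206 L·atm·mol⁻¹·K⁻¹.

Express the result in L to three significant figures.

1010 L

n(N2) = PV/RT = (1.20 × 662) / (0.08206 × 563) = 17.19 mol
n(O2) = PV/RT = (12.6 × 12.7) / (0.08206 × 271) = 7.196 mol
For 17.19 mol N2, stoichiometry requires (1/1) × 17.19 = 17.19 mol O2; 7.196 mol is available, so O2 is limiting.
n(NO) = (2/1) × 7.196 = 14.39 mol
V(NO) = nRT/P = 14.39 × 0.08206 × 828.15 / 0.967 = 1011 L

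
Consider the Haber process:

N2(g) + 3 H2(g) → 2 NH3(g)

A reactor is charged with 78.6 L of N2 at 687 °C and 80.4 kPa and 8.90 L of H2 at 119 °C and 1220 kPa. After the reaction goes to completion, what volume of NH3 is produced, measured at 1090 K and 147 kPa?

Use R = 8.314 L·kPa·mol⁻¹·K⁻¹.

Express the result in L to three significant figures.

n(N2) = PV/RT = (80.4 × 78.6) / (8.314 × 960.15) = 0.7916 mol
n(H2) = PV/RT = (1220 × 8.90) / (8.314 × 392.15) = 3.330 mol
For 0.7916 mol N2, stoichiometry requires (3/1) × 0.7916 = 2.375 mol H2; 3.330 mol is available, so N2 is limiting.
n(NH3) = (2/1) × 0.7916 = 1.583 mol
V(NH3) = nRT/P = 1.583 × 8.314 × 1090 / 147 = 97.59 L

97.6 L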